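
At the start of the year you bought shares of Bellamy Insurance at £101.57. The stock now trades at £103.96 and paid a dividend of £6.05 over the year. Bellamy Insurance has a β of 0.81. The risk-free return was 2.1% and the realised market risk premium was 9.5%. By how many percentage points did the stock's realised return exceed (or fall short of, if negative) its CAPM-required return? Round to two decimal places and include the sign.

Realised HPR = (P1 + D1 − P0) / P0 = (103.96 + 6.05 − 101.57) / 101.57 = 8.44 / 101.57 = 8.3095%
CAPM required = R_f + β·MRP = 2.1% + 0.81 × 9.5% = 9.7950%
α = realised − required = 8.3095% − 9.7950% = -1.49%

-1.49%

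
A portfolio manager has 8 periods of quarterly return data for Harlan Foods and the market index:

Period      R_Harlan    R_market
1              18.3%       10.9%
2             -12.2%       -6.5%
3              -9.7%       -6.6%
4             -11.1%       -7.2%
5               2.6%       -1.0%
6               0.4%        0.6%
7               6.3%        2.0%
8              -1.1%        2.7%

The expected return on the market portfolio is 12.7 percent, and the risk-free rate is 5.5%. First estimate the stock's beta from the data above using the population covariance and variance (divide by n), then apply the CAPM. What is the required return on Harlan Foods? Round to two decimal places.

17.03%

Mean R_i = (18.3 − 12.2 − 9.7 − 11.1 + 2.6 + 0.4 + 6.3 − 1.1) / 8 = -0.8125%
Mean R_m = (10.9 − 6.5 − 6.6 − 7.2 − 1.0 + 0.6 + 2.0 + 2.7) / 8 = -0.6375%
Σ(R_i − R̄_i)(R_m − R̄_m) = 425.8363  ⇒  Cov = 425.8363 / 8 = 53.2295
Σ(R_m − R̄_m)² = 265.8588  ⇒  Var(R_m) = 265.8588 / 8 = 33.2324
β = Cov / Var(R_m) = 53.2295 / 33.2324 = 1.6017
MRP = 12.7% − 5.5% = 7.20%
E(R) = R_f + β × MRP = 5.5% + 1.6017 × 7.2% = 17.03%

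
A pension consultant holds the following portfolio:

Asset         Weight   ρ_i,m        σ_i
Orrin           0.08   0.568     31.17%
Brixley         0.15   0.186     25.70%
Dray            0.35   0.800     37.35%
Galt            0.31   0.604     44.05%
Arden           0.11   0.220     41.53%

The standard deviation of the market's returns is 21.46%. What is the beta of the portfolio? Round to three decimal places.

β_Orrin = 0.568 × 31.17% / 21.46% = 0.8250
β_Brixley = 0.186 × 25.70% / 21.46% = 0.2227
β_Dray = 0.800 × 37.35% / 21.46% = 1.3924
β_Galt = 0.604 × 44.05% / 21.46% = 1.2398
β_Arden = 0.220 × 41.53% / 21.46% = 0.4258
β_P = Σ w_i β_i = 0.08×0.8250 + 0.15×0.2227 + 0.35×1.3924 + 0.31×1.2398 + 0.11×0.4258 = 1.0179

1.018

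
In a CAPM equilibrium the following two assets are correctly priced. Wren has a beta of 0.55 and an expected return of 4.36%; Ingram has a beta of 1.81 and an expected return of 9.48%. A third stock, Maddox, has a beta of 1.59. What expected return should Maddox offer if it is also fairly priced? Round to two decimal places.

8.59%

MRP (SML slope) = (9.48% − 4.36%) / (1.81 − 0.55) = 5.12% / 1.26 = 4.0635%
R_f (intercept) = 4.36% − 0.55 × 4.0635% = 2.1251%
E(R_Maddox) = R_f + β × MRP = 2.1251% + 1.59 × 4.0635% = 8.59%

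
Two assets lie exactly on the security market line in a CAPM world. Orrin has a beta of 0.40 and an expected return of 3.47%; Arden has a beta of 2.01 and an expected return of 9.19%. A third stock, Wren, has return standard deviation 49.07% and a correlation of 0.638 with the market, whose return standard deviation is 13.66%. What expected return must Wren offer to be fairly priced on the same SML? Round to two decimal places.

MRP = (9.19% − 3.47%) / (2.01 − 0.40) = 3.5528%
R_f = 3.47% − 0.40 × 3.5528% = 2.0489%
β_Wren = ρ·σ_i/σ_m = 0.638 × 49.07 / 13.66 = 2.2918
E(R_Wren) = R_f + β × MRP = 2.0489% + 2.2918 × 3.5528% = 10.19%

10.19%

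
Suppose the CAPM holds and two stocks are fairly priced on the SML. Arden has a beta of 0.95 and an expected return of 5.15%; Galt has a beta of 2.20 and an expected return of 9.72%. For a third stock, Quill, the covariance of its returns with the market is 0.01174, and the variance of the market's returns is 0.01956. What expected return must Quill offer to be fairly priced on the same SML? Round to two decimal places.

MRP = (9.72% − 5.15%) / (2.20 − 0.95) = 3.6560%
R_f = 5.15% − 0.95 × 3.6560% = 1.6768%
β_Quill = Cov / Var(R_m) = 0.01174 / 0.01956 = 0.6002
E(R_Quill) = R_f + β × MRP = 1.6768% + 0.6002 × 3.6560% = 3.87%

3.87%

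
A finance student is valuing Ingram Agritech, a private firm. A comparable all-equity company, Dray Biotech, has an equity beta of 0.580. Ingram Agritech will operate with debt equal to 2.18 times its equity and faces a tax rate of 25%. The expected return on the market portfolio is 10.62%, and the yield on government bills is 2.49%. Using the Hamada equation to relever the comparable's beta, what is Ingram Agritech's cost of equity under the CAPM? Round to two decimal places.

14.92%

β_L = β_U × [1 + (1 − t)(D/E)] = 0.580 × [1 + (1 − 0.25) × 2.18]
    = 0.580 × [1 + 0.75 × 2.18] = 0.580 × 2.6350 = 1.5283
MRP = 10.62% − 2.49% = 8.13%
E(R) = R_f + β_L × MRP = 2.49% + 1.5283 × 8.13% = 14.92%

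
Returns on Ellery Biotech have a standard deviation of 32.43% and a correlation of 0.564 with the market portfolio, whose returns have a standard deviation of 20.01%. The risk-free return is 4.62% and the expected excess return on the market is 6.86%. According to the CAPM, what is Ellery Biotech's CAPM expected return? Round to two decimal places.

10.89%

β = ρ × σ_i / σ_m = 0.564 × 32.43% / 20.01% = 0.9141
E(R) = 4.62% + 0.9141 × 6.86% = 10.89%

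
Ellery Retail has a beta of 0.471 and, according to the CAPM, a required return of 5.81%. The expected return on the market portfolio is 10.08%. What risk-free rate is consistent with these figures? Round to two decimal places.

2.01%

E(R) = R_f + β(E(R_m) − R_f) = R_f(1 − β) + β·E(R_m)
5.81% = R_f × (1 − 0.471) + 0.471 × 10.08%
5.81% = R_f × 0.529 + 4.74768%
R_f = (5.81% − 4.74768%) / 0.529 = 2.01%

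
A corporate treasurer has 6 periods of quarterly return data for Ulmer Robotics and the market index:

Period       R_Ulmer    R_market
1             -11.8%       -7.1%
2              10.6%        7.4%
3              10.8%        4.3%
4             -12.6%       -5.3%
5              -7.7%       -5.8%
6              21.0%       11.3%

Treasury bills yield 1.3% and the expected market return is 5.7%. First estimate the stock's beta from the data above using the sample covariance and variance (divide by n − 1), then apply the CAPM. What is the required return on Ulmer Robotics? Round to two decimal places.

9.11%

Mean R_i = (-11.8 + 10.6 + 10.8 − 12.6 − 7.7 + 21.0) / 6 = 1.7167%
Mean R_m = (-7.1 + 7.4 + 4.3 − 5.3 − 5.8 + 11.3) / 6 = 0.8000%
Σ(R_i − R̄_i)(R_m − R̄_m) = 549.1600  ⇒  Cov = 549.1600 / 5 = 109.8320
Σ(R_m − R̄_m)² = 309.2400  ⇒  Var(R_m) = 309.2400 / 5 = 61.8480
β = Cov / Var(R_m) = 109.8320 / 61.8480 = 1.7758
MRP = 5.7% − 1.3% = 4.40%
E(R) = R_f + β × MRP = 1.3% + 1.7758 × 4.4% = 9.11%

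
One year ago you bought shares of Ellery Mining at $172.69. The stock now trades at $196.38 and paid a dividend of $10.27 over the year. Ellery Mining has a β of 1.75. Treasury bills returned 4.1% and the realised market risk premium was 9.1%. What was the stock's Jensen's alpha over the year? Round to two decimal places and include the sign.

-0.36%

Realised HPR = (P1 + D1 − P0) / P0 = (196.38 + 10.27 − 172.69) / 172.69 = 33.96 / 172.69 = 19.6653%
CAPM required = R_f + β·MRP = 4.1% + 1.75 × 9.1% = 20.0250%
α = realised − required = 19.6653% − 20.0250% = -0.36%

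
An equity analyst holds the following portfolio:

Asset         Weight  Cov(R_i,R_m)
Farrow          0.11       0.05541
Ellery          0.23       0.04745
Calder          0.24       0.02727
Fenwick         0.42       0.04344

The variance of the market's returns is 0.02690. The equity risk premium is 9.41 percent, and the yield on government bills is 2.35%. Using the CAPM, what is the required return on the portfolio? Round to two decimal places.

16.97%

β_Farrow = 0.05541 / 0.02690 = 2.0599
β_Ellery = 0.04745 / 0.02690 = 1.7639
β_Calder = 0.02727 / 0.02690 = 1.0138
β_Fenwick = 0.04344 / 0.02690 = 1.6149
β_P = Σ w_i β_i = 0.11×2.0599 + 0.23×1.7639 + 0.24×1.0138 + 0.42×1.6149 = 1.5539
E(R_P) = R_f + β_P × MRP = 2.35% + 1.5539 × 9.41% = 16.97%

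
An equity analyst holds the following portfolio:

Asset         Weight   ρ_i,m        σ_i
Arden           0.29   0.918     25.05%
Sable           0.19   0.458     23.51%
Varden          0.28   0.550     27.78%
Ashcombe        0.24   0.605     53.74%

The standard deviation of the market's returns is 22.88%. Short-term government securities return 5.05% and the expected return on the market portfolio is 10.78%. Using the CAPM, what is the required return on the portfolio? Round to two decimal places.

10.26%

β_Arden = 0.918 × 25.05% / 22.88% = 1.0051
β_Sable = 0.458 × 23.51% / 22.88% = 0.4706
β_Varden = 0.550 × 27.78% / 22.88% = 0.6678
β_Ashcombe = 0.605 × 53.74% / 22.88% = 1.4210
β_P = Σ w_i β_i = 0.29×1.0051 + 0.19×0.4706 + 0.28×0.6678 + 0.24×1.4210 = 0.9089
MRP = 10.78% − 5.05% = 5.73%
E(R_P) = R_f + β_P × MRP = 5.05% + 0.9089 × 5.73% = 10.26%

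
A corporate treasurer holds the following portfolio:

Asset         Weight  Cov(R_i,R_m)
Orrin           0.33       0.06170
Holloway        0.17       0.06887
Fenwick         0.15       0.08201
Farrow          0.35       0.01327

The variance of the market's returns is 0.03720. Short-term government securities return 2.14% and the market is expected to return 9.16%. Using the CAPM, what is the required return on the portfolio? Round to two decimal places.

β_Orrin = 0.06170 / 0.03720 = 1.6586
β_Holloway = 0.06887 / 0.03720 = 1.8513
β_Fenwick = 0.08201 / 0.03720 = 2.2046
β_Farrow = 0.01327 / 0.03720 = 0.3567
β_P = Σ w_i β_i = 0.33×1.6586 + 0.17×1.8513 + 0.15×2.2046 + 0.35×0.3567 = 1.3176
MRP = 9.16% − 2.14% = 7.02%
E(R_P) = R_f + β_P × MRP = 2.14% + 1.3176 × 7.02% = 11.39%

11.39%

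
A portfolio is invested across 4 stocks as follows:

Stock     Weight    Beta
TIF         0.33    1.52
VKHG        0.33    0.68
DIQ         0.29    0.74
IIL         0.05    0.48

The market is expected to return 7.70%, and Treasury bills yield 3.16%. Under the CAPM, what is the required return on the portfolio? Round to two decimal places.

β_P = Σ w_i β_i = 0.33×1.52 + 0.33×0.68 + 0.29×0.74 + 0.05×0.48 = 0.9646
MRP = 7.70% − 3.16% = 4.54%
E(R_P) = R_f + β_P × MRP = 3.16% + 0.9646 × 4.54% = 7.54%

7.54%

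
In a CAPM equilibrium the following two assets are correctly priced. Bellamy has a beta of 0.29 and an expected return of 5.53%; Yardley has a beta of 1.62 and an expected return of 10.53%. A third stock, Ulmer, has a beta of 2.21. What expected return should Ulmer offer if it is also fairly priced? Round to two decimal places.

MRP (SML slope) = (10.53% − 5.53%) / (1.62 − 0.29) = 5.00% / 1.33 = 3.7594%
R_f (intercept) = 5.53% − 0.29 × 3.7594% = 4.4398%
E(R_Ulmer) = R_f + β × MRP = 4.4398% + 2.21 × 3.7594% = 12.75%

12.75%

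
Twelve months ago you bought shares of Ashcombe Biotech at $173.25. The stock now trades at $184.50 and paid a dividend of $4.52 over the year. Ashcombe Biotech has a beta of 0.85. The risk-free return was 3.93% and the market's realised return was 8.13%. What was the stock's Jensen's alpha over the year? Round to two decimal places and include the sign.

+1.60%

Realised HPR = (P1 + D1 − P0) / P0 = (184.50 + 4.52 − 173.25) / 173.25 = 15.77 / 173.25 = 9.1025%
MRP = 8.13% − 3.93% = 4.20%
CAPM required = R_f + β·MRP = 3.93% + 0.85 × 4.20% = 7.5000%
α = realised − required = 9.1025% − 7.5000% = +1.60%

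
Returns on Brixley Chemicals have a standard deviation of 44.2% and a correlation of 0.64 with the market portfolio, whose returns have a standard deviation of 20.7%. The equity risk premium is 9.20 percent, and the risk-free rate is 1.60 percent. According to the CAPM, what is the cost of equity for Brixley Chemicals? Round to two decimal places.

14.17%

β = ρ × σ_i / σ_m = 0.64 × 44.2% / 20.7% = 1.3666
E(R) = 1.60% + 1.3666 × 9.20% = 14.17%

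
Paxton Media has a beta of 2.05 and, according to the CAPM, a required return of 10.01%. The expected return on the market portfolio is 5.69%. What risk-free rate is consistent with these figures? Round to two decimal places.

1.58%

E(R) = R_f + β(E(R_m) − R_f) = R_f(1 − β) + β·E(R_m)
10.01% = R_f × (1 − 2.05) + 2.05 × 5.69%
10.01% = R_f × -1.05 + 11.6645%
R_f = (10.01% − 11.6645%) / -1.05 = 1.58%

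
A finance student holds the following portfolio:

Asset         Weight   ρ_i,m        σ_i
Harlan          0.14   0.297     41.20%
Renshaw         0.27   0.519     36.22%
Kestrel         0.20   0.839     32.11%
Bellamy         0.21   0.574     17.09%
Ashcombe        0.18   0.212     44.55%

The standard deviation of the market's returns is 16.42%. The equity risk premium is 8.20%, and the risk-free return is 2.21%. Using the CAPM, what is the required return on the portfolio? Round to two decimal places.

β_Harlan = 0.297 × 41.20% / 16.42% = 0.7452
β_Renshaw = 0.519 × 36.22% / 16.42% = 1.1448
β_Kestrel = 0.839 × 32.11% / 16.42% = 1.6407
β_Bellamy = 0.574 × 17.09% / 16.42% = 0.5974
β_Ashcombe = 0.212 × 44.55% / 16.42% = 0.5752
β_P = Σ w_i β_i = 0.14×0.7452 + 0.27×1.1448 + 0.20×1.6407 + 0.21×0.5974 + 0.18×0.5752 = 0.9706
E(R_P) = R_f + β_P × MRP = 2.21% + 0.9706 × 8.20% = 10.17%

10.17%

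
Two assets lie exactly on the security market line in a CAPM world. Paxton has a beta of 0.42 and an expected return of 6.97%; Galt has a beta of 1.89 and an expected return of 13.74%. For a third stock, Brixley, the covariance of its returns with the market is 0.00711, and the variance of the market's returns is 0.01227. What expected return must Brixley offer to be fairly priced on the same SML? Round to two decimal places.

MRP = (13.74% − 6.97%) / (1.89 − 0.42) = 4.6054%
R_f = 6.97% − 0.42 × 4.6054% = 5.0357%
β_Brixley = Cov / Var(R_m) = 0.00711 / 0.01227 = 0.5795
E(R_Brixley) = R_f + β × MRP = 5.0357% + 0.5795 × 4.6054% = 7.70%

7.70%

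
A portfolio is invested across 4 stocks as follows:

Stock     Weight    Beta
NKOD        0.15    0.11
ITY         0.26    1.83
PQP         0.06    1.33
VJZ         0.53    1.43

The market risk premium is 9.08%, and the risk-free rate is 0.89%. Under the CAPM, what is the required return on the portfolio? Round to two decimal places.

β_P = Σ w_i β_i = 0.15×0.11 + 0.26×1.83 + 0.06×1.33 + 0.53×1.43 = 1.3300
E(R_P) = R_f + β_P × MRP = 0.89% + 1.3300 × 9.08% = 12.97%

12.97%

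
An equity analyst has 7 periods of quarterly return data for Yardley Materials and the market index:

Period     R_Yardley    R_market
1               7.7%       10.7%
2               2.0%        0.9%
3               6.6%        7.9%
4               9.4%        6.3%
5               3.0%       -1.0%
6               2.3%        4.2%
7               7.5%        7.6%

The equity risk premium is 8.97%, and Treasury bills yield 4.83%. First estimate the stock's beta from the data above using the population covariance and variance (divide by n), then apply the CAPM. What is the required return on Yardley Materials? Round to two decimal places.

9.90%

Mean R_i = (7.7 + 2.0 + 6.6 + 9.4 + 3.0 + 2.3 + 7.5) / 7 = 5.5000%
Mean R_m = (10.7 + 0.9 + 7.9 + 6.3 − 1.0 + 4.2 + 7.6) / 7 = 5.2286%
Σ(R_i − R̄_i)(R_m − R̄_m) = 57.9100  ⇒  Cov = 57.9100 / 7 = 8.2729
Σ(R_m − R̄_m)² = 102.4343  ⇒  Var(R_m) = 102.4343 / 7 = 14.6335
β = Cov / Var(R_m) = 8.2729 / 14.6335 = 0.5653
E(R) = R_f + β × MRP = 4.83% + 0.5653 × 8.97% = 9.90%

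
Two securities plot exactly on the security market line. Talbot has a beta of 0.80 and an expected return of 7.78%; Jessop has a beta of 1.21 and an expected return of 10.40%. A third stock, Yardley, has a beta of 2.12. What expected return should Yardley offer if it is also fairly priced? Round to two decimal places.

MRP (SML slope) = (10.40% − 7.78%) / (1.21 − 0.80) = 2.62% / 0.41 = 6.3902%
R_f (intercept) = 7.78% − 0.80 × 6.3902% = 2.6678%
E(R_Yardley) = R_f + β × MRP = 2.6678% + 2.12 × 6.3902% = 16.22%

16.22%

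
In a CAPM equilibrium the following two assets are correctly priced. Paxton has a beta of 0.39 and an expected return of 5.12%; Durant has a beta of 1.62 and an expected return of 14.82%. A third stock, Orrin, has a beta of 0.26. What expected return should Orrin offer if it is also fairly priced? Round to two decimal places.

4.09%

MRP (SML slope) = (14.82% − 5.12%) / (1.62 − 0.39) = 9.70% / 1.23 = 7.8862%
R_f (intercept) = 5.12% − 0.39 × 7.8862% = 2.0444%
E(R_Orrin) = R_f + β × MRP = 2.0444% + 0.26 × 7.8862% = 4.09%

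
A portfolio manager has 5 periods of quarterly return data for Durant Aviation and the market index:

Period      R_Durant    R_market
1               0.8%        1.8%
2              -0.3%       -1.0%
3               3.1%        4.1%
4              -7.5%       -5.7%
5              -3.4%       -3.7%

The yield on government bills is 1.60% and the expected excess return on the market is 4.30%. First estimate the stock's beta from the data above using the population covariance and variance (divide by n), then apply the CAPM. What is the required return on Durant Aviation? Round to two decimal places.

5.90%

Mean R_i = (0.8 − 0.3 + 3.1 − 7.5 − 3.4) / 5 = -1.4600%
Mean R_m = (1.8 − 1.0 + 4.1 − 5.7 − 3.7) / 5 = -0.9000%
Σ(R_i − R̄_i)(R_m − R̄_m) = 63.2100  ⇒  Cov = 63.2100 / 5 = 12.6420
Σ(R_m − R̄_m)² = 63.1800  ⇒  Var(R_m) = 63.1800 / 5 = 12.6360
β = Cov / Var(R_m) = 12.6420 / 12.6360 = 1.0005
E(R) = R_f + β × MRP = 1.60% + 1.0005 × 4.30% = 5.90%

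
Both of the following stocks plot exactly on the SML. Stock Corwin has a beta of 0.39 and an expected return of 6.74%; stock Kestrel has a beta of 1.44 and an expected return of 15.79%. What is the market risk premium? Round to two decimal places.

8.62%

Both satisfy E(R) = R_f + β·MRP, so the slope of the SML is
MRP = (15.79% − 6.74%) / (1.44 − 0.39) = 9.05% / 1.05 = 8.6190%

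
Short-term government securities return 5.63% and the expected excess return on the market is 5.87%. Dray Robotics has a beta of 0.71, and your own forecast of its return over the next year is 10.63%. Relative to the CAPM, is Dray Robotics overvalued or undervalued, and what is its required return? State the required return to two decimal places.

Undervalued; required return 9.80%

Required return = R_f + β·MRP = 5.63% + 0.71 × 5.87% = 9.80%
Forecast 10.63% > required 9.80% → the stock plots above the SML → undervalued.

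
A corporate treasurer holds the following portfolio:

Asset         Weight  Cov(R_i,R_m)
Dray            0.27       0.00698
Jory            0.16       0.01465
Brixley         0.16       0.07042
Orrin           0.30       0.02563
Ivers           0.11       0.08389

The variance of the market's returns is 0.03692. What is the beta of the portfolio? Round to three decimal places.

0.878

β_Dray = 0.00698 / 0.03692 = 0.1891
β_Jory = 0.01465 / 0.03692 = 0.3968
β_Brixley = 0.07042 / 0.03692 = 1.9074
β_Orrin = 0.02563 / 0.03692 = 0.6942
β_Ivers = 0.08389 / 0.03692 = 2.2722
β_P = Σ w_i β_i = 0.27×0.1891 + 0.16×0.3968 + 0.16×1.9074 + 0.30×0.6942 + 0.11×2.2722 = 0.8779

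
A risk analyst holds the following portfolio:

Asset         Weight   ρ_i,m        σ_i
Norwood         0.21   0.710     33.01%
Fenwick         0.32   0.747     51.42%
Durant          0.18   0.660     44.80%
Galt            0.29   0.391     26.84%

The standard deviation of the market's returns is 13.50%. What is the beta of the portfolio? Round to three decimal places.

β_Norwood = 0.710 × 33.01% / 13.50% = 1.7361
β_Fenwick = 0.747 × 51.42% / 13.50% = 2.8452
β_Durant = 0.660 × 44.80% / 13.50% = 2.1902
β_Galt = 0.391 × 26.84% / 13.50% = 0.7774
β_P = Σ w_i β_i = 0.21×1.7361 + 0.32×2.8452 + 0.18×2.1902 + 0.29×0.7774 = 1.8947

1.895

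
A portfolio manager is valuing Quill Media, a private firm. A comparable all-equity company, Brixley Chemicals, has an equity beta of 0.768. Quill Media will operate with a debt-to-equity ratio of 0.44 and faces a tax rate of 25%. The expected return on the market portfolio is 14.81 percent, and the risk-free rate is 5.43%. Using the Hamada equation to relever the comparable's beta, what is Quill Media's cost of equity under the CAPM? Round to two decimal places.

15.01%

β_L = β_U × [1 + (1 − t)(D/E)] = 0.768 × [1 + (1 − 0.25) × 0.44]
    = 0.768 × [1 + 0.75 × 0.44] = 0.768 × 1.3300 = 1.0214
MRP = 14.81% − 5.43% = 9.38%
E(R) = R_f + β_L × MRP = 5.43% + 1.0214 × 9.38% = 15.01%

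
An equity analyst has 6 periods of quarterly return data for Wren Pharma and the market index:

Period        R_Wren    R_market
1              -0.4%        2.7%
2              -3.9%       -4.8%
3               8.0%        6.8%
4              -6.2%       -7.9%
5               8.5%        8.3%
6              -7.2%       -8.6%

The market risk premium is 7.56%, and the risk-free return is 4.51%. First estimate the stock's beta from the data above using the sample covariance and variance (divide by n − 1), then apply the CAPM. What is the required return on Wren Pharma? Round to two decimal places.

Mean R_i = (-0.4 − 3.9 + 8.0 − 6.2 + 8.5 − 7.2) / 6 = -0.2000%
Mean R_m = (2.7 − 4.8 + 6.8 − 7.9 + 8.3 − 8.6) / 6 = -0.5833%
Σ(R_i − R̄_i)(R_m − R̄_m) = 252.7900  ⇒  Cov = 252.7900 / 5 = 50.5580
Σ(R_m − R̄_m)² = 279.7883  ⇒  Var(R_m) = 279.7883 / 5 = 55.9577
β = Cov / Var(R_m) = 50.5580 / 55.9577 = 0.9035
E(R) = R_f + β × MRP = 4.51% + 0.9035 × 7.56% = 11.34%

11.34%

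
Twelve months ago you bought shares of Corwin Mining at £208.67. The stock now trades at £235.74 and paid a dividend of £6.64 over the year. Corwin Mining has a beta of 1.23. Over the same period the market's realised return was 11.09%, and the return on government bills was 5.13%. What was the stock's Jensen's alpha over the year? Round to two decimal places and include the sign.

+3.69%

Realised HPR = (P1 + D1 − P0) / P0 = (235.74 + 6.64 − 208.67) / 208.67 = 33.71 / 208.67 = 16.1547%
MRP = 11.09% − 5.13% = 5.96%
CAPM required = R_f + β·MRP = 5.13% + 1.23 × 5.96% = 12.4608%
α = realised − required = 16.1547% − 12.4608% = +3.69%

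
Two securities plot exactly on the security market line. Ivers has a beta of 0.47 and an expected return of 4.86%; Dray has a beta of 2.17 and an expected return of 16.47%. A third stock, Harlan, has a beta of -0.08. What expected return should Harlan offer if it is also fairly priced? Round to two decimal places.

1.10%

MRP (SML slope) = (16.47% − 4.86%) / (2.17 − 0.47) = 11.61% / 1.70 = 6.8294%
R_f (intercept) = 4.86% − 0.47 × 6.8294% = 1.6502%
E(R_Harlan) = R_f + β × MRP = 1.6502% + -0.08 × 6.8294% = 1.10%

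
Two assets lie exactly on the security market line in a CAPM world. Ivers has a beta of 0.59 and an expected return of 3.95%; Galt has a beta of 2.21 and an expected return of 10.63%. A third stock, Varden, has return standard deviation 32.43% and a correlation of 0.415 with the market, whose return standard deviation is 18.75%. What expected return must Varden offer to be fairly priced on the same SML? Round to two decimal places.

MRP = (10.63% − 3.95%) / (2.21 − 0.59) = 4.1235%
R_f = 3.95% − 0.59 × 4.1235% = 1.5171%
β_Varden = ρ·σ_i/σ_m = 0.415 × 32.43 / 18.75 = 0.7178
E(R_Varden) = R_f + β × MRP = 1.5171% + 0.7178 × 4.1235% = 4.48%

4.48%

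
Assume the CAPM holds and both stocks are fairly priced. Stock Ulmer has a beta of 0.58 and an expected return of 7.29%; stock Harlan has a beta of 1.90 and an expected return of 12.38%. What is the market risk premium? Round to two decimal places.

3.86%

Both satisfy E(R) = R_f + β·MRP, so the slope of the SML is
MRP = (12.38% − 7.29%) / (1.90 − 0.58) = 5.09% / 1.32 = 3.8561%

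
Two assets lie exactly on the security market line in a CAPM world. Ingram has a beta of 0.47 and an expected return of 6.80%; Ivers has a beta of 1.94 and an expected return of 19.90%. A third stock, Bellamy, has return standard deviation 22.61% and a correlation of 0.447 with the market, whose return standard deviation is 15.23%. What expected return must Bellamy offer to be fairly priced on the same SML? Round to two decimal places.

8.53%

MRP = (19.90% − 6.80%) / (1.94 − 0.47) = 8.9116%
R_f = 6.80% − 0.47 × 8.9116% = 2.6115%
β_Bellamy = ρ·σ_i/σ_m = 0.447 × 22.61 / 15.23 = 0.6636
E(R_Bellamy) = R_f + β × MRP = 2.6115% + 0.6636 × 8.9116% = 8.53%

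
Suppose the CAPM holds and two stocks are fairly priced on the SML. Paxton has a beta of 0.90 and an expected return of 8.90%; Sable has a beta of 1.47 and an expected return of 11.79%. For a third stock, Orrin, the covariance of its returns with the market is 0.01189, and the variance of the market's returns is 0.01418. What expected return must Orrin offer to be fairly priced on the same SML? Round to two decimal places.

8.59%

MRP = (11.79% − 8.90%) / (1.47 − 0.90) = 5.0702%
R_f = 8.90% − 0.90 × 5.0702% = 4.3368%
β_Orrin = Cov / Var(R_m) = 0.01189 / 0.01418 = 0.8385
E(R_Orrin) = R_f + β × MRP = 4.3368% + 0.8385 × 5.0702% = 8.59%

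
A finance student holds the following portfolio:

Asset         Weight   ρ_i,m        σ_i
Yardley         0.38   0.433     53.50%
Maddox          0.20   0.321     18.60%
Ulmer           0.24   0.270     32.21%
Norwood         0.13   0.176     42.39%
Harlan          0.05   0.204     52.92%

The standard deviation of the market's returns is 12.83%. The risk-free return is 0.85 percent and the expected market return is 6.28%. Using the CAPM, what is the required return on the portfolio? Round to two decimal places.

β_Yardley = 0.433 × 53.50% / 12.83% = 1.8056
β_Maddox = 0.321 × 18.60% / 12.83% = 0.4654
β_Ulmer = 0.270 × 32.21% / 12.83% = 0.6778
β_Norwood = 0.176 × 42.39% / 12.83% = 0.5815
β_Harlan = 0.204 × 52.92% / 12.83% = 0.8414
β_P = Σ w_i β_i = 0.38×1.8056 + 0.20×0.4654 + 0.24×0.6778 + 0.13×0.5815 + 0.05×0.8414 = 1.0595
MRP = 6.28% − 0.85% = 5.43%
E(R_P) = R_f + β_P × MRP = 0.85% + 1.0595 × 5.43% = 6.60%

6.60%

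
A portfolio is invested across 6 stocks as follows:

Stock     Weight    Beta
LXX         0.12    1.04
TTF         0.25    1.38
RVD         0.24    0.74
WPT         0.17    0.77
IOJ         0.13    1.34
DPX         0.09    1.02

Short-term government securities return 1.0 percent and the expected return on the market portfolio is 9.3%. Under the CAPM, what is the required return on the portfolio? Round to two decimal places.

9.67%

β_P = Σ w_i β_i = 0.12×1.04 + 0.25×1.38 + 0.24×0.74 + 0.17×0.77 + 0.13×1.34 + 0.09×1.02 = 1.0443
MRP = 9.3% − 1.0% = 8.30%
E(R_P) = R_f + β_P × MRP = 1.0% + 1.0443 × 8.3% = 9.67%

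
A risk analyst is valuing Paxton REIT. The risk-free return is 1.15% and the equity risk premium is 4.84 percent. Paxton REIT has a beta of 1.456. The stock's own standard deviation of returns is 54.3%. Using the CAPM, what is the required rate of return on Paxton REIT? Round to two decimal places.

E(R) = R_f + β × MRP = 1.15% + 1.456 × 4.84% = 8.20%

8.20%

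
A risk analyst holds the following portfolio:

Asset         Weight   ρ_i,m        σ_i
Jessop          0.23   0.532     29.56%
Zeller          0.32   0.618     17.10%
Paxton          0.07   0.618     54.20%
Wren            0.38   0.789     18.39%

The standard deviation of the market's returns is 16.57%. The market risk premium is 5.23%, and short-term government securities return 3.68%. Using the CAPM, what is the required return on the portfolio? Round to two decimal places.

β_Jessop = 0.532 × 29.56% / 16.57% = 0.9491
β_Zeller = 0.618 × 17.10% / 16.57% = 0.6378
β_Paxton = 0.618 × 54.20% / 16.57% = 2.0215
β_Wren = 0.789 × 18.39% / 16.57% = 0.8757
β_P = Σ w_i β_i = 0.23×0.9491 + 0.32×0.6378 + 0.07×2.0215 + 0.38×0.8757 = 0.8967
E(R_P) = R_f + β_P × MRP = 3.68% + 0.8967 × 5.23% = 8.37%

8.37%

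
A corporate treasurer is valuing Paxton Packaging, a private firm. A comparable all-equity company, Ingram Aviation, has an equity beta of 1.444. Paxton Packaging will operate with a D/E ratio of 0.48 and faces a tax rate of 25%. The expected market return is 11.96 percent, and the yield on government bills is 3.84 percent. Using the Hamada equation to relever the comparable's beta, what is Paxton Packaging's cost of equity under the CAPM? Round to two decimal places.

19.79%

β_L = β_U × [1 + (1 − t)(D/E)] = 1.444 × [1 + (1 − 0.25) × 0.48]
    = 1.444 × [1 + 0.75 × 0.48] = 1.444 × 1.3600 = 1.9638
MRP = 11.96% − 3.84% = 8.12%
E(R) = R_f + β_L × MRP = 3.84% + 1.9638 × 8.12% = 19.79%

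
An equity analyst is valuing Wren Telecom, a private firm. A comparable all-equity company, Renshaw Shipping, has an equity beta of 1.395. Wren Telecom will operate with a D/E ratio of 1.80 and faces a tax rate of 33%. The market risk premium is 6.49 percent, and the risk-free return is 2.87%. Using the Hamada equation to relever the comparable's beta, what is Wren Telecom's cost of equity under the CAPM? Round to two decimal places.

22.84%

β_L = β_U × [1 + (1 − t)(D/E)] = 1.395 × [1 + (1 − 0.33) × 1.80]
    = 1.395 × [1 + 0.67 × 1.80] = 1.395 × 2.2060 = 3.0774
E(R) = R_f + β_L × MRP = 2.87% + 3.0774 × 6.49% = 22.84%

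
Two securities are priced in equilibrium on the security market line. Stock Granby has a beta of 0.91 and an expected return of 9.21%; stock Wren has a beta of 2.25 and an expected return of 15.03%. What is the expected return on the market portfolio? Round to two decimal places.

Both satisfy E(R) = R_f + β·MRP, so the slope of the SML is
MRP = (15.03% − 9.21%) / (2.25 − 0.91) = 5.82% / 1.34 = 4.3433%
R_f = E(R_Granby) − β_Granby·MRP = 9.21% − 0.91 × 4.3433% = 5.2576%
E(R_m) = R_f + MRP = 5.2576% + 4.3433% = 9.60%

9.60%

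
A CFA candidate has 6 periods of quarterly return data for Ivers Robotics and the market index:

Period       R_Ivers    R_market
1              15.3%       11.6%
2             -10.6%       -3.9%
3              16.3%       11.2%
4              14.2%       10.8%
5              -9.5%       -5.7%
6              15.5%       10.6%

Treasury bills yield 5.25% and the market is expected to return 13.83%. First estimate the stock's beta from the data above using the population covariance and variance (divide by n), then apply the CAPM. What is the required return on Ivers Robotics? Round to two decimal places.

18.88%

Mean R_i = (15.3 − 10.6 + 16.3 + 14.2 − 9.5 + 15.5) / 6 = 6.8667%
Mean R_m = (11.6 − 3.9 + 11.2 + 10.8 − 5.7 + 10.6) / 6 = 5.7667%
Σ(R_i − R̄_i)(R_m − R̄_m) = 535.6033  ⇒  Cov = 535.6033 / 6 = 89.2672
Σ(R_m − R̄_m)² = 337.1733  ⇒  Var(R_m) = 337.1733 / 6 = 56.1956
β = Cov / Var(R_m) = 89.2672 / 56.1956 = 1.5885
MRP = 13.83% − 5.25% = 8.58%
E(R) = R_f + β × MRP = 5.25% + 1.5885 × 8.58% = 18.88%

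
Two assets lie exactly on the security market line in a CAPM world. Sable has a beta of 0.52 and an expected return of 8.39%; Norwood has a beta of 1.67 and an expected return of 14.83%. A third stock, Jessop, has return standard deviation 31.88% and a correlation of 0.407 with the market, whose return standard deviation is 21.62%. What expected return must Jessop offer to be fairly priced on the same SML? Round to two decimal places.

MRP = (14.83% − 8.39%) / (1.67 − 0.52) = 5.6000%
R_f = 8.39% − 0.52 × 5.6000% = 5.4780%
β_Jessop = ρ·σ_i/σ_m = 0.407 × 31.88 / 21.62 = 0.6001
E(R_Jessop) = R_f + β × MRP = 5.4780% + 0.6001 × 5.6000% = 8.84%

8.84%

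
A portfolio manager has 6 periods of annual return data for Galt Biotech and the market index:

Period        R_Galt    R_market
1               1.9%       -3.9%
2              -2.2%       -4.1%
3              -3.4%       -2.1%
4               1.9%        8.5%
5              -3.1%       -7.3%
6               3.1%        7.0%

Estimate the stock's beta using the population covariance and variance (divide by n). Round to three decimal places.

Mean R_i = (1.9 − 2.2 − 3.4 + 1.9 − 3.1 + 3.1) / 6 = -0.3000%
Mean R_m = (-3.9 − 4.1 − 2.1 + 8.5 − 7.3 + 7.0) / 6 = -0.3167%
Σ(R_i − R̄_i)(R_m − R̄_m) = 68.6600  ⇒  Cov = 68.6600 / 6 = 11.4433
Σ(R_m − R̄_m)² = 210.3683  ⇒  Var(R_m) = 210.3683 / 6 = 35.0614
β = Cov / Var(R_m) = 11.4433 / 35.0614 = 0.3264

0.326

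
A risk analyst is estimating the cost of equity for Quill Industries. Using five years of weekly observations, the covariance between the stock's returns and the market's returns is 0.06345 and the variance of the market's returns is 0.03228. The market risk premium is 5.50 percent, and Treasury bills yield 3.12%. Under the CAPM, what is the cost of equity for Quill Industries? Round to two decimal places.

β = Cov(R_i, R_m) / Var(R_m) = 0.06345 / 0.03228 = 1.9656
E(R) = R_f + β × MRP = 3.12% + 1.9656 × 5.50% = 13.93%

13.93%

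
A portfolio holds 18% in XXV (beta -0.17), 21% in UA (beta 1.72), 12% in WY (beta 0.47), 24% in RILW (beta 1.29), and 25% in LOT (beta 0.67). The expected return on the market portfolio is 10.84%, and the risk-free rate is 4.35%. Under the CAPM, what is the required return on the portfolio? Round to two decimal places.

β_P = Σ w_i β_i = 0.18×-0.17 + 0.21×1.72 + 0.12×0.47 + 0.24×1.29 + 0.25×0.67 = 0.8641
MRP = 10.84% − 4.35% = 6.49%
E(R_P) = R_f + β_P × MRP = 4.35% + 0.8641 × 6.49% = 9.96%

9.96%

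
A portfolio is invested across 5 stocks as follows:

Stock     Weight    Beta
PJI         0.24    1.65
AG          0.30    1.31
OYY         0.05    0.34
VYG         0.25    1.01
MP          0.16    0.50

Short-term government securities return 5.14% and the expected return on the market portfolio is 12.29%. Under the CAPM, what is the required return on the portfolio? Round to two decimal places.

β_P = Σ w_i β_i = 0.24×1.65 + 0.30×1.31 + 0.05×0.34 + 0.25×1.01 + 0.16×0.50 = 1.1385
MRP = 12.29% − 5.14% = 7.15%
E(R_P) = R_f + β_P × MRP = 5.14% + 1.1385 × 7.15% = 13.28%

13.28%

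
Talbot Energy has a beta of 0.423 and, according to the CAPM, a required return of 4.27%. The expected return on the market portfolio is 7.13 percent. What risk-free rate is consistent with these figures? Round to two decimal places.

E(R) = R_f + β(E(R_m) − R_f) = R_f(1 − β) + β·E(R_m)
4.27% = R_f × (1 − 0.423) + 0.423 × 7.13%
4.27% = R_f × 0.577 + 3.01599%
R_f = (4.27% − 3.01599%) / 0.577 = 2.17%

2.17%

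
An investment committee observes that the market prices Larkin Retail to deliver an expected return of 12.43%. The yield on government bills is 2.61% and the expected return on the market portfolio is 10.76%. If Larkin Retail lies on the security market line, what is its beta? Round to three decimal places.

MRP = 10.76% − 2.61% = 8.15%
β = (E(R) − R_f) / MRP = (12.43% − 2.61%) / 8.15% = 9.82% / 8.15% = 1.205

1.205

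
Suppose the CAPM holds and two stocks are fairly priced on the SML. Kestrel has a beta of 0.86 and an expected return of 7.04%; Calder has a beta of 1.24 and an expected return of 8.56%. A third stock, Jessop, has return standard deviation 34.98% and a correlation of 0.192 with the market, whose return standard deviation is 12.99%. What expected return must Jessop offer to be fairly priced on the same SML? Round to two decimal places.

MRP = (8.56% − 7.04%) / (1.24 − 0.86) = 4.0000%
R_f = 7.04% − 0.86 × 4.0000% = 3.6000%
β_Jessop = ρ·σ_i/σ_m = 0.192 × 34.98 / 12.99 = 0.5170
E(R_Jessop) = R_f + β × MRP = 3.6000% + 0.5170 × 4.0000% = 5.67%

5.67%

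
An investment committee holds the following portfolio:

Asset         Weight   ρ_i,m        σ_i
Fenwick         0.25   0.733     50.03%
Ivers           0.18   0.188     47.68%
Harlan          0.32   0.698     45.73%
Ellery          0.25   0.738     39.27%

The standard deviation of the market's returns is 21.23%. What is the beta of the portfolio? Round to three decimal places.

1.330

β_Fenwick = 0.733 × 50.03% / 21.23% = 1.7274
β_Ivers = 0.188 × 47.68% / 21.23% = 0.4222
β_Harlan = 0.698 × 45.73% / 21.23% = 1.5035
β_Ellery = 0.738 × 39.27% / 21.23% = 1.3651
β_P = Σ w_i β_i = 0.25×1.7274 + 0.18×0.4222 + 0.32×1.5035 + 0.25×1.3651 = 1.3302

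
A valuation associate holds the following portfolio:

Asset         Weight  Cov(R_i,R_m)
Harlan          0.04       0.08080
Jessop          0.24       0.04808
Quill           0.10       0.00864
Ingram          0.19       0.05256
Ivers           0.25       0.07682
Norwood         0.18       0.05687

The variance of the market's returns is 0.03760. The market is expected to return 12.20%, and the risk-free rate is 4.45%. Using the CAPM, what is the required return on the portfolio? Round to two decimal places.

15.80%

β_Harlan = 0.08080 / 0.03760 = 2.1489
β_Jessop = 0.04808 / 0.03760 = 1.2787
β_Quill = 0.00864 / 0.03760 = 0.2298
β_Ingram = 0.05256 / 0.03760 = 1.3979
β_Ivers = 0.07682 / 0.03760 = 2.0431
β_Norwood = 0.05687 / 0.03760 = 1.5125
β_P = Σ w_i β_i = 0.04×2.1489 + 0.24×1.2787 + 0.10×0.2298 + 0.19×1.3979 + 0.25×2.0431 + 0.18×1.5125 = 1.4645
MRP = 12.20% − 4.45% = 7.75%
E(R_P) = R_f + β_P × MRP = 4.45% + 1.4645 × 7.75% = 15.80%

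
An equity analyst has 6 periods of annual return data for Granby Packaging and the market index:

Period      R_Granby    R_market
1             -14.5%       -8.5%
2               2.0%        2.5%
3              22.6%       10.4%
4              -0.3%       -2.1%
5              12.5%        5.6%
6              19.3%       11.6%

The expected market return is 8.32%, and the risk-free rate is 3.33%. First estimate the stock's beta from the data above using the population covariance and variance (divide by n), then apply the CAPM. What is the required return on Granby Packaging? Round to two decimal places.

Mean R_i = (-14.5 + 2.0 + 22.6 − 0.3 + 12.5 + 19.3) / 6 = 6.9333%
Mean R_m = (-8.5 + 2.5 + 10.4 − 2.1 + 5.6 + 11.6) / 6 = 3.2500%
Σ(R_i − R̄_i)(R_m − R̄_m) = 522.6000  ⇒  Cov = 522.6000 / 6 = 87.1000
Σ(R_m − R̄_m)² = 293.6150  ⇒  Var(R_m) = 293.6150 / 6 = 48.9358
β = Cov / Var(R_m) = 87.1000 / 48.9358 = 1.7799
MRP = 8.32% − 3.33% = 4.99%
E(R) = R_f + β × MRP = 3.33% + 1.7799 × 4.99% = 12.21%

12.21%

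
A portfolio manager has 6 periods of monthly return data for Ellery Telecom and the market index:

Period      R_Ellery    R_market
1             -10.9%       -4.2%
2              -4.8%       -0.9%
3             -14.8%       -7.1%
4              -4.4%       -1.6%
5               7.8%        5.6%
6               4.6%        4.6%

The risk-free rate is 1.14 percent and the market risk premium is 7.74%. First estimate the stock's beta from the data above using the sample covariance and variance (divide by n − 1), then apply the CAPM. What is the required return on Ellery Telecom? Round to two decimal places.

Mean R_i = (-10.9 − 4.8 − 14.8 − 4.4 + 7.8 + 4.6) / 6 = -3.7500%
Mean R_m = (-4.2 − 0.9 − 7.1 − 1.6 + 5.6 + 4.6) / 6 = -0.6000%
Σ(R_i − R̄_i)(R_m − R̄_m) = 213.5600  ⇒  Cov = 213.5600 / 5 = 42.7120
Σ(R_m − R̄_m)² = 121.7800  ⇒  Var(R_m) = 121.7800 / 5 = 24.3560
β = Cov / Var(R_m) = 42.7120 / 24.3560 = 1.7537
E(R) = R_f + β × MRP = 1.14% + 1.7537 × 7.74% = 14.71%

14.71%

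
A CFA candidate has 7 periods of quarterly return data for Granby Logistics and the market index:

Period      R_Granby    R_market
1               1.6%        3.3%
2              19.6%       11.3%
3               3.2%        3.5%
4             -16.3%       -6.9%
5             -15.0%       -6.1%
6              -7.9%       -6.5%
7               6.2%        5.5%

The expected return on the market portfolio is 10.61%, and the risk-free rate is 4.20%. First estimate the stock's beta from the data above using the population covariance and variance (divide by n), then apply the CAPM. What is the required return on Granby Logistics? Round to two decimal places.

Mean R_i = (1.6 + 19.6 + 3.2 − 16.3 − 15.0 − 7.9 + 6.2) / 7 = -1.2286%
Mean R_m = (3.3 + 11.3 + 3.5 − 6.9 − 6.1 − 6.5 + 5.5) / 7 = 0.5857%
Σ(R_i − R̄_i)(R_m − R̄_m) = 532.4171  ⇒  Cov = 532.4171 / 7 = 76.0596
Σ(R_m − R̄_m)² = 305.7486  ⇒  Var(R_m) = 305.7486 / 7 = 43.6784
β = Cov / Var(R_m) = 76.0596 / 43.6784 = 1.7414
MRP = 10.61% − 4.20% = 6.41%
E(R) = R_f + β × MRP = 4.20% + 1.7414 × 6.41% = 15.36%

15.36%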